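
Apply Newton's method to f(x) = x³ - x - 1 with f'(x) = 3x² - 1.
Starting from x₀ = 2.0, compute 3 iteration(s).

f(x) = x³ - x - 1
f'(x) = 3x² - 1
x₀ = 2.0

Newton-Raphson formula: x_{n+1} = x_n - f(x_n)/f'(x_n)

Iteration 1:
  f(2.000000) = 5.000000
  f'(2.000000) = 11.000000
  x_1 = 2.000000 - 5.000000/11.000000 = 1.545455
Iteration 2:
  f(1.545455) = 1.145755
  f'(1.545455) = 6.165289
  x_2 = 1.545455 - 1.145755/6.165289 = 1.359615
Iteration 3:
  f(1.359615) = 0.153705
  f'(1.359615) = 4.545658
  x_3 = 1.359615 - 0.153705/4.545658 = 1.325801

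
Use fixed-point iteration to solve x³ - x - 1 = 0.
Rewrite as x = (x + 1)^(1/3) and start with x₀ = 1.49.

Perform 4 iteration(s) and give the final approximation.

Equation: x³ - x - 1 = 0
Fixed-point form: x = (x + 1)^(1/3)
x₀ = 1.49

x_1 = g(1.490000) = 1.355397
x_2 = g(1.355397) = 1.330520
x_3 = g(1.330520) = 1.325819
x_4 = g(1.325819) = 1.324927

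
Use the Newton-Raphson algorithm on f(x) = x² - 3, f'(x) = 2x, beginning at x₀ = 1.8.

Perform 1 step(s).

f(x) = x² - 3
f'(x) = 2x
x₀ = 1.8

Newton-Raphson formula: x_{n+1} = x_n - f(x_n)/f'(x_n)

Iteration 1:
  f(1.800000) = 0.240000
  f'(1.800000) = 3.600000
  x_1 = 1.800000 - 0.240000/3.600000 = 1.733333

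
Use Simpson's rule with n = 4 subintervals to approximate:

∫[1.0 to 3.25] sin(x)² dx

f(x) = sin(x)²
a = 1.0, b = 3.25, n = 4
h = (b - a)/n = 0.562500

Simpson's rule: (h/3)[f(x₀) + 4f(x₁) + 2f(x₂) + ... + f(xₙ)]

x_0 = 1.0000, f(x_0) = 0.708073, coefficient = 1
x_1 = 1.5625, f(x_1) = 0.999931, coefficient = 4
x_2 = 2.1250, f(x_2) = 0.723044, coefficient = 2
x_3 = 2.6875, f(x_3) = 0.192411, coefficient = 4
x_4 = 3.2500, f(x_4) = 0.011706, coefficient = 1

I ≈ (0.562500/3) × 6.935237 = 1.300357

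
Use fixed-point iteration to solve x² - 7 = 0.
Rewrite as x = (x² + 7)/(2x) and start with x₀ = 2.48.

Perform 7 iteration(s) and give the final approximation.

Equation: x² - 7 = 0
Fixed-point form: x = (x² + 7)/(2x)
x₀ = 2.48

x_1 = g(2.480000) = 2.651290
x_2 = g(2.651290) = 2.645757
x_3 = g(2.645757) = 2.645751
x_4 = g(2.645751) = 2.645751
x_5 = g(2.645751) = 2.645751
x_6 = g(2.645751) = 2.645751
x_7 = g(2.645751) = 2.645751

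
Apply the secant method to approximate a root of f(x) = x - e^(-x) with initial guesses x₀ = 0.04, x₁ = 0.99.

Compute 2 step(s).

f(x) = x - e^(-x)
x₀ = 0.04, x₁ = 0.99

Secant formula: x_{n+1} = x_n - f(x_n)(x_n - x_{n-1})/(f(x_n) - f(x_{n-1}))

Iteration 1:
  f(0.040000) = -0.920789
  f(0.990000) = 0.618423
  x_2 = 0.990000 - 0.618423×(0.990000 - 0.040000)/(0.618423 - (-0.920789))
       = 0.608310
Iteration 2:
  f(0.990000) = 0.618423
  f(0.608310) = 0.064040
  x_3 = 0.608310 - 0.064040×(0.608310 - 0.990000)/(0.064040 - 0.618423)
       = 0.564219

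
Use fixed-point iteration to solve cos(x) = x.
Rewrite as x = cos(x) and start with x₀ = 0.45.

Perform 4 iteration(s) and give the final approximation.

Equation: cos(x) = x
Fixed-point form: x = cos(x)
x₀ = 0.45

x_1 = g(0.450000) = 0.900447
x_2 = g(0.900447) = 0.621260
x_3 = g(0.621260) = 0.813146
x_4 = g(0.813146) = 0.687216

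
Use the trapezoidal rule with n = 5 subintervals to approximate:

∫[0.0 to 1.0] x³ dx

f(x) = x³
a = 0.0, b = 1.0, n = 5
h = (b - a)/n = 0.200000

Trapezoidal rule: (h/2)[f(x₀) + 2f(x₁) + 2f(x₂) + ... + f(xₙ)]

x_0 = 0.0000, f(x_0) = 0.000000, coefficient = 1
x_1 = 0.2000, f(x_1) = 0.008000, coefficient = 2
x_2 = 0.4000, f(x_2) = 0.064000, coefficient = 2
x_3 = 0.6000, f(x_3) = 0.216000, coefficient = 2
x_4 = 0.8000, f(x_4) = 0.512000, coefficient = 2
x_5 = 1.0000, f(x_5) = 1.000000, coefficient = 1

I ≈ (0.200000/2) × 2.600000 = 0.260000
Exact value: 0.250000
Error: 0.010000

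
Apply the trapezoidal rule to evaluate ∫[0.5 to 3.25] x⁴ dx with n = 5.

f(x) = x⁴
a = 0.5, b = 3.25, n = 5
h = (b - a)/n = 0.550000

Trapezoidal rule: (h/2)[f(x₀) + 2f(x₁) + 2f(x₂) + ... + f(xₙ)]

x_0 = 0.5000, f(x_0) = 0.062500, coefficient = 1
x_1 = 1.0500, f(x_1) = 1.215506, coefficient = 2
x_2 = 1.6000, f(x_2) = 6.553600, coefficient = 2
x_3 = 2.1500, f(x_3) = 21.367506, coefficient = 2
x_4 = 2.7000, f(x_4) = 53.144100, coefficient = 2
x_5 = 3.2500, f(x_5) = 111.566406, coefficient = 1

I ≈ (0.550000/2) × 276.190331 = 75.952341
Exact value: 72.511914
Error: 3.440427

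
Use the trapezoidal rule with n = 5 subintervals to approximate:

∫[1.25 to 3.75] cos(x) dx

f(x) = cos(x)
a = 1.25, b = 3.75, n = 5
h = (b - a)/n = 0.500000

Trapezoidal rule: (h/2)[f(x₀) + 2f(x₁) + 2f(x₂) + ... + f(xₙ)]

x_0 = 1.2500, f(x_0) = 0.315322, coefficient = 1
x_1 = 1.7500, f(x_1) = -0.178246, coefficient = 2
x_2 = 2.2500, f(x_2) = -0.628174, coefficient = 2
x_3 = 2.7500, f(x_3) = -0.924302, coefficient = 2
x_4 = 3.2500, f(x_4) = -0.994130, coefficient = 2
x_5 = 3.7500, f(x_5) = -0.820559, coefficient = 1

I ≈ (0.500000/2) × -5.954940 = -1.488735
Exact value: -1.520546
Error: 0.031811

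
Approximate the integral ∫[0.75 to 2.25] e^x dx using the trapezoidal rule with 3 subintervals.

f(x) = e^x
a = 0.75, b = 2.25, n = 3
h = (b - a)/n = 0.500000

Trapezoidal rule: (h/2)[f(x₀) + 2f(x₁) + 2f(x₂) + ... + f(xₙ)]

x_0 = 0.7500, f(x_0) = 2.117000, coefficient = 1
x_1 = 1.2500, f(x_1) = 3.490343, coefficient = 2
x_2 = 1.7500, f(x_2) = 5.754603, coefficient = 2
x_3 = 2.2500, f(x_3) = 9.487736, coefficient = 1

I ≈ (0.500000/2) × 30.094627 = 7.523657
Exact value: 7.370736
Error: 0.152921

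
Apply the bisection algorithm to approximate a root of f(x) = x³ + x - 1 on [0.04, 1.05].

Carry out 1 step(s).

f(x) = x³ + x - 1
Initial interval: [0.04, 1.05]

Iteration 1:
  c_1 = (0.040000 + 1.050000)/2 = 0.545000
  f(c_1) = f(0.545000) = -0.293121
  f(a) × f(c) ≥ 0, new interval: [0.545000, 1.050000]

After 1 iteration(s), the approximation is c_1 = 0.545000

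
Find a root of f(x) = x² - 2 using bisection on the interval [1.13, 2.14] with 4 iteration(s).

f(x) = x² - 2
Initial interval: [1.13, 2.14]

Iteration 1:
  c_1 = (1.130000 + 2.140000)/2 = 1.635000
  f(c_1) = f(1.635000) = 0.673225
  f(a) × f(c) < 0, new interval: [1.130000, 1.635000]
Iteration 2:
  c_2 = (1.130000 + 1.635000)/2 = 1.382500
  f(c_2) = f(1.382500) = -0.088694
  f(a) × f(c) ≥ 0, new interval: [1.382500, 1.635000]
Iteration 3:
  c_3 = (1.382500 + 1.635000)/2 = 1.508750
  f(c_3) = f(1.508750) = 0.276327
  f(a) × f(c) < 0, new interval: [1.382500, 1.508750]
Iteration 4:
  c_4 = (1.382500 + 1.508750)/2 = 1.445625
  f(c_4) = f(1.445625) = 0.089832
  f(a) × f(c) < 0, new interval: [1.382500, 1.445625]

After 4 iteration(s), the approximation is c_4 = 1.445625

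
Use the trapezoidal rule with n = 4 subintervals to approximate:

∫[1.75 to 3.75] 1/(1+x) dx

f(x) = 1/(1+x)
a = 1.75, b = 3.75, n = 4
h = (b - a)/n = 0.500000

Trapezoidal rule: (h/2)[f(x₀) + 2f(x₁) + 2f(x₂) + ... + f(xₙ)]

x_0 = 1.7500, f(x_0) = 0.363636, coefficient = 1
x_1 = 2.2500, f(x_1) = 0.307692, coefficient = 2
x_2 = 2.7500, f(x_2) = 0.266667, coefficient = 2
x_3 = 3.2500, f(x_3) = 0.235294, coefficient = 2
x_4 = 3.7500, f(x_4) = 0.210526, coefficient = 1

I ≈ (0.500000/2) × 2.193469 = 0.548367
Exact value: 0.546544
Error: 0.001824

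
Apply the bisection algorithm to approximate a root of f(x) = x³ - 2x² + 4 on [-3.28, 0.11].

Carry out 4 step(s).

f(x) = x³ - 2x² + 4
Initial interval: [-3.28, 0.11]

Iteration 1:
  c_1 = (-3.280000 + 0.110000)/2 = -1.585000
  f(c_1) = f(-1.585000) = -5.006327
  f(a) × f(c) ≥ 0, new interval: [-1.585000, 0.110000]
Iteration 2:
  c_2 = (-1.585000 + 0.110000)/2 = -0.737500
  f(c_2) = f(-0.737500) = 2.511057
  f(a) × f(c) < 0, new interval: [-1.585000, -0.737500]
Iteration 3:
  c_3 = (-1.585000 + (-0.737500))/2 = -1.161250
  f(c_3) = f(-1.161250) = -0.262951
  f(a) × f(c) ≥ 0, new interval: [-1.161250, -0.737500]
Iteration 4:
  c_4 = (-1.161250 + (-0.737500))/2 = -0.949375
  f(c_4) = f(-0.949375) = 1.341690
  f(a) × f(c) < 0, new interval: [-1.161250, -0.949375]

After 4 iteration(s), the approximation is c_4 = -0.949375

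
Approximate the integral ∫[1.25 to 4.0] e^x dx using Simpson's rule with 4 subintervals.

f(x) = e^x
a = 1.25, b = 4.0, n = 4
h = (b - a)/n = 0.687500

Simpson's rule: (h/3)[f(x₀) + 4f(x₁) + 2f(x₂) + ... + f(xₙ)]

x_0 = 1.2500, f(x_0) = 3.490343, coefficient = 1
x_1 = 1.9375, f(x_1) = 6.941376, coefficient = 4
x_2 = 2.6250, f(x_2) = 13.804574, coefficient = 2
x_3 = 3.3125, f(x_3) = 27.453674, coefficient = 4
x_4 = 4.0000, f(x_4) = 54.598150, coefficient = 1

I ≈ (0.687500/3) × 223.277840 = 51.167838
Exact value: 51.107807
Error: 0.060031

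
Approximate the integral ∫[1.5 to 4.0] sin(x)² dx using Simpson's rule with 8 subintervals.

f(x) = sin(x)²
a = 1.5, b = 4.0, n = 8
h = (b - a)/n = 0.312500

Simpson's rule: (h/3)[f(x₀) + 4f(x₁) + 2f(x₂) + ... + f(xₙ)]

x_0 = 1.5000, f(x_0) = 0.994996, coefficient = 1
x_1 = 1.8125, f(x_1) = 0.942708, coefficient = 4
x_2 = 2.1250, f(x_2) = 0.723044, coefficient = 2
x_3 = 2.4375, f(x_3) = 0.419052, coefficient = 4
x_4 = 2.7500, f(x_4) = 0.145665, coefficient = 2
x_5 = 3.0625, f(x_5) = 0.006243, coefficient = 4
x_6 = 3.3750, f(x_6) = 0.053497, coefficient = 2
x_7 = 3.6875, f(x_7) = 0.269562, coefficient = 4
x_8 = 4.0000, f(x_8) = 0.572750, coefficient = 1

I ≈ (0.312500/3) × 9.962419 = 1.037752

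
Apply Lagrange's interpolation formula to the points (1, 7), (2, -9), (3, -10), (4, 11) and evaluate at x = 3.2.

Lagrange interpolation formula:
P(x) = Σ yᵢ × Lᵢ(x)
where Lᵢ(x) = Π_{j≠i} (x - xⱼ)/(xᵢ - xⱼ)

L_0(3.2) = (3.2 - 2)/(1 - 2) × (3.2 - 3)/(1 - 3) × (3.2 - 4)/(1 - 4) = 0.032000
L_1(3.2) = (3.2 - 1)/(2 - 1) × (3.2 - 3)/(2 - 3) × (3.2 - 4)/(2 - 4) = -0.176000
L_2(3.2) = (3.2 - 1)/(3 - 1) × (3.2 - 2)/(3 - 2) × (3.2 - 4)/(3 - 4) = 1.056000
L_3(3.2) = (3.2 - 1)/(4 - 1) × (3.2 - 2)/(4 - 2) × (3.2 - 3)/(4 - 3) = 0.088000

P(3.2) = 7×L_0(3.2) + (-9)×L_1(3.2) + (-10)×L_2(3.2) + 11×L_3(3.2)
P(3.2) = -7.784000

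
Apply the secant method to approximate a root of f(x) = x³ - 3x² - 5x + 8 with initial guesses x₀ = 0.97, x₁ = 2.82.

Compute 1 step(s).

f(x) = x³ - 3x² - 5x + 8
x₀ = 0.97, x₁ = 2.82

Secant formula: x_{n+1} = x_n - f(x_n)(x_n - x_{n-1})/(f(x_n) - f(x_{n-1}))

Iteration 1:
  f(0.970000) = 1.239973
  f(2.820000) = -7.531432
  x_2 = 2.820000 - (-7.531432)×(2.820000 - 0.970000)/(-7.531432 - 1.239973)
       = 1.231526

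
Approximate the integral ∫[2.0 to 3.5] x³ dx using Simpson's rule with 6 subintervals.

f(x) = x³
a = 2.0, b = 3.5, n = 6
h = (b - a)/n = 0.250000

Simpson's rule: (h/3)[f(x₀) + 4f(x₁) + 2f(x₂) + ... + f(xₙ)]

x_0 = 2.0000, f(x_0) = 8.000000, coefficient = 1
x_1 = 2.2500, f(x_1) = 11.390625, coefficient = 4
x_2 = 2.5000, f(x_2) = 15.625000, coefficient = 2
x_3 = 2.7500, f(x_3) = 20.796875, coefficient = 4
x_4 = 3.0000, f(x_4) = 27.000000, coefficient = 2
x_5 = 3.2500, f(x_5) = 34.328125, coefficient = 4
x_6 = 3.5000, f(x_6) = 42.875000, coefficient = 1

I ≈ (0.250000/3) × 402.187500 = 33.515625
Exact value: 33.515625
Error: 0.000000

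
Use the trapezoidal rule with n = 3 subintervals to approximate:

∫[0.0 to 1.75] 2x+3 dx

f(x) = 2x+3
a = 0.0, b = 1.75, n = 3
h = (b - a)/n = 0.583333

Trapezoidal rule: (h/2)[f(x₀) + 2f(x₁) + 2f(x₂) + ... + f(xₙ)]

x_0 = 0.0000, f(x_0) = 3.000000, coefficient = 1
x_1 = 0.5833, f(x_1) = 4.166667, coefficient = 2
x_2 = 1.1667, f(x_2) = 5.333333, coefficient = 2
x_3 = 1.7500, f(x_3) = 6.500000, coefficient = 1

I ≈ (0.583333/2) × 28.500000 = 8.312500
Exact value: 8.312500
Error: 0.000000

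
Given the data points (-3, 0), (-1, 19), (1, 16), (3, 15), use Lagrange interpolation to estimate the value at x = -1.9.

Lagrange interpolation formula:
P(x) = Σ yᵢ × Lᵢ(x)
where Lᵢ(x) = Π_{j≠i} (x - xⱼ)/(xᵢ - xⱼ)

L_0(-1.9) = (-1.9 - (-1))/(-3 - (-1)) × (-1.9 - 1)/(-3 - 1) × (-1.9 - 3)/(-3 - 3) = 0.266437
L_1(-1.9) = (-1.9 - (-3))/(-1 - (-3)) × (-1.9 - 1)/(-1 - 1) × (-1.9 - 3)/(-1 - 3) = 0.976938
L_2(-1.9) = (-1.9 - (-3))/(1 - (-3)) × (-1.9 - (-1))/(1 - (-1)) × (-1.9 - 3)/(1 - 3) = -0.303187
L_3(-1.9) = (-1.9 - (-3))/(3 - (-3)) × (-1.9 - (-1))/(3 - (-1)) × (-1.9 - 1)/(3 - 1) = 0.059812

P(-1.9) = 0×L_0(-1.9) + 19×L_1(-1.9) + 16×L_2(-1.9) + 15×L_3(-1.9)
P(-1.9) = 14.608000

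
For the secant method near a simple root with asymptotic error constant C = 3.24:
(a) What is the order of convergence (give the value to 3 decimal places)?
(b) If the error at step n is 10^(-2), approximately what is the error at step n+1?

(a) Secant method has superlinear convergence with order φ = (1+√5)/2 ≈ 1.618.
    This means |e_{n+1}| ≈ C|e_n|^1.618.

(b) With |e_n| = 10^(-2) and C = 3.24:
    |e_{n+1}| ≈ 3.24 × (10^(-2))^1.618 = 3.24 × 10^(-3.24)

(a) ≈ 1.618 (golden ratio); (b) |e_{n+1}| ≈ 1.881e-03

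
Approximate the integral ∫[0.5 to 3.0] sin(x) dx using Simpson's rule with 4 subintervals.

f(x) = sin(x)
a = 0.5, b = 3.0, n = 4
h = (b - a)/n = 0.625000

Simpson's rule: (h/3)[f(x₀) + 4f(x₁) + 2f(x₂) + ... + f(xₙ)]

x_0 = 0.5000, f(x_0) = 0.479426, coefficient = 1
x_1 = 1.1250, f(x_1) = 0.902268, coefficient = 4
x_2 = 1.7500, f(x_2) = 0.983986, coefficient = 2
x_3 = 2.3750, f(x_3) = 0.693685, coefficient = 4
x_4 = 3.0000, f(x_4) = 0.141120, coefficient = 1

I ≈ (0.625000/3) × 8.972328 = 1.869235
Exact value: 1.867575
Error: 0.001660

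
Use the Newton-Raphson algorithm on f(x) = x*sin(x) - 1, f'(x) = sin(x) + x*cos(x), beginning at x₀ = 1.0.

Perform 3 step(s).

f(x) = x*sin(x) - 1
f'(x) = sin(x) + x*cos(x)
x₀ = 1.0

Newton-Raphson formula: x_{n+1} = x_n - f(x_n)/f'(x_n)

Iteration 1:
  f(1.000000) = -0.158529
  f'(1.000000) = 1.381773
  x_1 = 1.000000 - (-0.158529)/1.381773 = 1.114729
Iteration 2:
  f(1.114729) = 0.000794
  f'(1.114729) = 1.388741
  x_2 = 1.114729 - 0.000794/1.388741 = 1.114157
Iteration 3:
  f(1.114157) = 0.000000
  f'(1.114157) = 1.388809
  x_3 = 1.114157 - 0.000000/1.388809 = 1.114157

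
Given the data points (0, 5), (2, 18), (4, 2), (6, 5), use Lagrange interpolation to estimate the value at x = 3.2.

Lagrange interpolation formula:
P(x) = Σ yᵢ × Lᵢ(x)
where Lᵢ(x) = Π_{j≠i} (x - xⱼ)/(xᵢ - xⱼ)

L_0(3.2) = (3.2 - 2)/(0 - 2) × (3.2 - 4)/(0 - 4) × (3.2 - 6)/(0 - 6) = -0.056000
L_1(3.2) = (3.2 - 0)/(2 - 0) × (3.2 - 4)/(2 - 4) × (3.2 - 6)/(2 - 6) = 0.448000
L_2(3.2) = (3.2 - 0)/(4 - 0) × (3.2 - 2)/(4 - 2) × (3.2 - 6)/(4 - 6) = 0.672000
L_3(3.2) = (3.2 - 0)/(6 - 0) × (3.2 - 2)/(6 - 2) × (3.2 - 4)/(6 - 4) = -0.064000

P(3.2) = 5×L_0(3.2) + 18×L_1(3.2) + 2×L_2(3.2) + 5×L_3(3.2)
P(3.2) = 8.808000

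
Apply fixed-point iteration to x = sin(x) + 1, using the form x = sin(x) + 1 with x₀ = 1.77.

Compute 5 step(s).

Equation: x = sin(x) + 1
Fixed-point form: x = sin(x) + 1
x₀ = 1.77

x_1 = g(1.770000) = 1.980224
x_2 = g(1.980224) = 1.917349
x_3 = g(1.917349) = 1.940549
x_4 = g(1.940549) = 1.932417
x_5 = g(1.932417) = 1.935325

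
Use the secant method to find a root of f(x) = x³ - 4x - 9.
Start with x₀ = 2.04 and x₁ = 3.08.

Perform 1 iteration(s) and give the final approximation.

f(x) = x³ - 4x - 9
x₀ = 2.04, x₁ = 3.08

Secant formula: x_{n+1} = x_n - f(x_n)(x_n - x_{n-1})/(f(x_n) - f(x_{n-1}))

Iteration 1:
  f(2.040000) = -8.670336
  f(3.080000) = 7.898112
  x_2 = 3.080000 - 7.898112×(3.080000 - 2.040000)/(7.898112 - (-8.670336))
       = 2.584236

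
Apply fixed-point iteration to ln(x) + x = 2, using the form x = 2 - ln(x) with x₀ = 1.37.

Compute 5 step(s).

Equation: ln(x) + x = 2
Fixed-point form: x = 2 - ln(x)
x₀ = 1.37

x_1 = g(1.370000) = 1.685189
x_2 = g(1.685189) = 1.478122
x_3 = g(1.478122) = 1.609228
x_4 = g(1.609228) = 1.524246
x_5 = g(1.524246) = 1.578500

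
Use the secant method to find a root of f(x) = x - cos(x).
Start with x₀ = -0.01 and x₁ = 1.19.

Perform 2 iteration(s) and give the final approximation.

f(x) = x - cos(x)
x₀ = -0.01, x₁ = 1.19

Secant formula: x_{n+1} = x_n - f(x_n)(x_n - x_{n-1})/(f(x_n) - f(x_{n-1}))

Iteration 1:
  f(-0.010000) = -1.009950
  f(1.190000) = 0.818340
  x_2 = 1.190000 - 0.818340×(1.190000 - (-0.010000))/(0.818340 - (-1.009950))
       = 0.652882
Iteration 2:
  f(1.190000) = 0.818340
  f(0.652882) = -0.141455
  x_3 = 0.652882 - (-0.141455)×(0.652882 - 1.190000)/(-0.141455 - 0.818340)
       = 0.732042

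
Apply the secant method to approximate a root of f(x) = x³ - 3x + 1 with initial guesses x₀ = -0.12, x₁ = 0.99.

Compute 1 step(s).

f(x) = x³ - 3x + 1
x₀ = -0.12, x₁ = 0.99

Secant formula: x_{n+1} = x_n - f(x_n)(x_n - x_{n-1})/(f(x_n) - f(x_{n-1}))

Iteration 1:
  f(-0.120000) = 1.358272
  f(0.990000) = -0.999701
  x_2 = 0.990000 - (-0.999701)×(0.990000 - (-0.120000))/(-0.999701 - 1.358272)
       = 0.519397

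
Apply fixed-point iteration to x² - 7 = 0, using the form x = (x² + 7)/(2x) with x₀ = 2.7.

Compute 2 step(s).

Equation: x² - 7 = 0
Fixed-point form: x = (x² + 7)/(2x)
x₀ = 2.7

x_1 = g(2.700000) = 2.646296
x_2 = g(2.646296) = 2.645751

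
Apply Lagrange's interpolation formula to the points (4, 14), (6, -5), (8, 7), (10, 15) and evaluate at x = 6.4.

Lagrange interpolation formula:
P(x) = Σ yᵢ × Lᵢ(x)
where Lᵢ(x) = Π_{j≠i} (x - xⱼ)/(xᵢ - xⱼ)

L_0(6.4) = (6.4 - 6)/(4 - 6) × (6.4 - 8)/(4 - 8) × (6.4 - 10)/(4 - 10) = -0.048000
L_1(6.4) = (6.4 - 4)/(6 - 4) × (6.4 - 8)/(6 - 8) × (6.4 - 10)/(6 - 10) = 0.864000
L_2(6.4) = (6.4 - 4)/(8 - 4) × (6.4 - 6)/(8 - 6) × (6.4 - 10)/(8 - 10) = 0.216000
L_3(6.4) = (6.4 - 4)/(10 - 4) × (6.4 - 6)/(10 - 6) × (6.4 - 8)/(10 - 8) = -0.032000

P(6.4) = 14×L_0(6.4) + (-5)×L_1(6.4) + 7×L_2(6.4) + 15×L_3(6.4)
P(6.4) = -3.960000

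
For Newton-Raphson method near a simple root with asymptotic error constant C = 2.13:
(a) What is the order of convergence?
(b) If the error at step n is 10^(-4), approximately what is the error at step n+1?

(a) Newton-Raphson has quadratic (order 2) convergence near simple roots.
    This means |e_{n+1}| ≈ C|e_n|².

(b) With |e_n| = 10^(-4) and C = 2.13:
    |e_{n+1}| ≈ 2.13 × (10^(-4))² = 2.13 × 10^(-8)

(a) 2 (quadratic); (b) |e_{n+1}| ≈ 2.130e-08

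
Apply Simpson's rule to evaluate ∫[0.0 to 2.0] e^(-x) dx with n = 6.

f(x) = e^(-x)
a = 0.0, b = 2.0, n = 6
h = (b - a)/n = 0.333333

Simpson's rule: (h/3)[f(x₀) + 4f(x₁) + 2f(x₂) + ... + f(xₙ)]

x_0 = 0.0000, f(x_0) = 1.000000, coefficient = 1
x_1 = 0.3333, f(x_1) = 0.716531, coefficient = 4
x_2 = 0.6667, f(x_2) = 0.513417, coefficient = 2
x_3 = 1.0000, f(x_3) = 0.367879, coefficient = 4
x_4 = 1.3333, f(x_4) = 0.263597, coefficient = 2
x_5 = 1.6667, f(x_5) = 0.188876, coefficient = 4
x_6 = 2.0000, f(x_6) = 0.135335, coefficient = 1

I ≈ (0.333333/3) × 7.782509 = 0.864723
Exact value: 0.864665
Error: 0.000059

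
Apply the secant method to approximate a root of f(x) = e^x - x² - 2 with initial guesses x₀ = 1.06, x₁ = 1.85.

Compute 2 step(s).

f(x) = e^x - x² - 2
x₀ = 1.06, x₁ = 1.85

Secant formula: x_{n+1} = x_n - f(x_n)(x_n - x_{n-1})/(f(x_n) - f(x_{n-1}))

Iteration 1:
  f(1.060000) = -0.237229
  f(1.850000) = 0.937320
  x_2 = 1.850000 - 0.937320×(1.850000 - 1.060000)/(0.937320 - (-0.237229))
       = 1.219560
Iteration 2:
  f(1.850000) = 0.937320
  f(1.219560) = -0.101629
  x_3 = 1.219560 - (-0.101629)×(1.219560 - 1.850000)/(-0.101629 - 0.937320)
       = 1.281229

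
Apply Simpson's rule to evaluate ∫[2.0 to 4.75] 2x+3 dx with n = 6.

f(x) = 2x+3
a = 2.0, b = 4.75, n = 6
h = (b - a)/n = 0.458333

Simpson's rule: (h/3)[f(x₀) + 4f(x₁) + 2f(x₂) + ... + f(xₙ)]

x_0 = 2.0000, f(x_0) = 7.000000, coefficient = 1
x_1 = 2.4583, f(x_1) = 7.916667, coefficient = 4
x_2 = 2.9167, f(x_2) = 8.833333, coefficient = 2
x_3 = 3.3750, f(x_3) = 9.750000, coefficient = 4
x_4 = 3.8333, f(x_4) = 10.666667, coefficient = 2
x_5 = 4.2917, f(x_5) = 11.583333, coefficient = 4
x_6 = 4.7500, f(x_6) = 12.500000, coefficient = 1

I ≈ (0.458333/3) × 175.500000 = 26.812500
Exact value: 26.812500
Error: 0.000000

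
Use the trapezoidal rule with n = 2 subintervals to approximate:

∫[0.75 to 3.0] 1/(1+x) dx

f(x) = 1/(1+x)
a = 0.75, b = 3.0, n = 2
h = (b - a)/n = 1.125000

Trapezoidal rule: (h/2)[f(x₀) + 2f(x₁) + 2f(x₂) + ... + f(xₙ)]

x_0 = 0.7500, f(x_0) = 0.571429, coefficient = 1
x_1 = 1.8750, f(x_1) = 0.347826, coefficient = 2
x_2 = 3.0000, f(x_2) = 0.250000, coefficient = 1

I ≈ (1.125000/2) × 1.517081 = 0.853358
Exact value: 0.826679
Error: 0.026679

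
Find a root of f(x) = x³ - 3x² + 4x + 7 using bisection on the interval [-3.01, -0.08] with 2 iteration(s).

f(x) = x³ - 3x² + 4x + 7
Initial interval: [-3.01, -0.08]

Iteration 1:
  c_1 = (-3.010000 + (-0.080000))/2 = -1.545000
  f(c_1) = f(-1.545000) = -10.029029
  f(a) × f(c) ≥ 0, new interval: [-1.545000, -0.080000]
Iteration 2:
  c_2 = (-1.545000 + (-0.080000))/2 = -0.812500
  f(c_2) = f(-0.812500) = 1.233154
  f(a) × f(c) < 0, new interval: [-1.545000, -0.812500]

After 2 iteration(s), the approximation is c_2 = -0.812500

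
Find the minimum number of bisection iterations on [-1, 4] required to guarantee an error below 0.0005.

We need (b-a)/2^n ≤ 0.0005
(4 - (-1))/2^n ≤ 0.0005
5/2^n ≤ 0.0005
2^n ≥ 10000
n ≥ log₂(10000) = 13.29
n ≥ 14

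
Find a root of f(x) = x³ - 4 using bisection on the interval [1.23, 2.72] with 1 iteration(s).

f(x) = x³ - 4
Initial interval: [1.23, 2.72]

Iteration 1:
  c_1 = (1.230000 + 2.720000)/2 = 1.975000
  f(c_1) = f(1.975000) = 3.703734
  f(a) × f(c) < 0, new interval: [1.230000, 1.975000]

After 1 iteration(s), the approximation is c_1 = 1.975000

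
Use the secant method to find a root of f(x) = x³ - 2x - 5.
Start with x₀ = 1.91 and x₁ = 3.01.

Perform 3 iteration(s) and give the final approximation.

f(x) = x³ - 2x - 5
x₀ = 1.91, x₁ = 3.01

Secant formula: x_{n+1} = x_n - f(x_n)(x_n - x_{n-1})/(f(x_n) - f(x_{n-1}))

Iteration 1:
  f(1.910000) = -1.852129
  f(3.010000) = 16.250901
  x_2 = 3.010000 - 16.250901×(3.010000 - 1.910000)/(16.250901 - (-1.852129))
       = 2.022541
Iteration 2:
  f(3.010000) = 16.250901
  f(2.022541) = -0.771525
  x_3 = 2.022541 - (-0.771525)×(2.022541 - 3.010000)/(-0.771525 - 16.250901)
       = 2.067297
Iteration 3:
  f(2.022541) = -0.771525
  f(2.067297) = -0.299551
  x_4 = 2.067297 - (-0.299551)×(2.067297 - 2.022541)/(-0.299551 - (-0.771525))
       = 2.095702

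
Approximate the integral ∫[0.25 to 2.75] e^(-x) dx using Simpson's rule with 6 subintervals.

f(x) = e^(-x)
a = 0.25, b = 2.75, n = 6
h = (b - a)/n = 0.416667

Simpson's rule: (h/3)[f(x₀) + 4f(x₁) + 2f(x₂) + ... + f(xₙ)]

x_0 = 0.2500, f(x_0) = 0.778801, coefficient = 1
x_1 = 0.6667, f(x_1) = 0.513417, coefficient = 4
x_2 = 1.0833, f(x_2) = 0.338465, coefficient = 2
x_3 = 1.5000, f(x_3) = 0.223130, coefficient = 4
x_4 = 1.9167, f(x_4) = 0.147096, coefficient = 2
x_5 = 2.3333, f(x_5) = 0.096972, coefficient = 4
x_6 = 2.7500, f(x_6) = 0.063928, coefficient = 1

I ≈ (0.416667/3) × 5.147929 = 0.714990
Exact value: 0.714873
Error: 0.000117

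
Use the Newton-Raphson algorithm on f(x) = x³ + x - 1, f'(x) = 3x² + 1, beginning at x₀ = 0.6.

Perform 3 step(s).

f(x) = x³ + x - 1
f'(x) = 3x² + 1
x₀ = 0.6

Newton-Raphson formula: x_{n+1} = x_n - f(x_n)/f'(x_n)

Iteration 1:
  f(0.600000) = -0.184000
  f'(0.600000) = 2.080000
  x_1 = 0.600000 - (-0.184000)/2.080000 = 0.688462
Iteration 2:
  f(0.688462) = 0.014778
  f'(0.688462) = 2.421938
  x_2 = 0.688462 - 0.014778/2.421938 = 0.682360
Iteration 3:
  f(0.682360) = 0.000077
  f'(0.682360) = 2.396845
  x_3 = 0.682360 - 0.000077/2.396845 = 0.682328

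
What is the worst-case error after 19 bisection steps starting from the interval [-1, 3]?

Bisection error bound: |error| ≤ (b-a)/2^n
|error| ≤ (3 - (-1))/2^19 = 4/2^19
|error| ≤ 0.0000076294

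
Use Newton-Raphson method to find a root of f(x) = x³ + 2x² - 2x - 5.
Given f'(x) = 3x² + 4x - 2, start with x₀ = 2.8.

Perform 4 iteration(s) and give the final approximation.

f(x) = x³ + 2x² - 2x - 5
f'(x) = 3x² + 4x - 2
x₀ = 2.8

Newton-Raphson formula: x_{n+1} = x_n - f(x_n)/f'(x_n)

Iteration 1:
  f(2.800000) = 27.032000
  f'(2.800000) = 32.720000
  x_1 = 2.800000 - 27.032000/32.720000 = 1.973839
Iteration 2:
  f(1.973839) = 6.534553
  f'(1.973839) = 17.583471
  x_2 = 1.973839 - 6.534553/17.583471 = 1.602208
Iteration 3:
  f(1.602208) = 1.042708
  f'(1.602208) = 12.110046
  x_3 = 1.602208 - 1.042708/12.110046 = 1.516105
Iteration 4:
  f(1.516105) = 0.049824
  f'(1.516105) = 10.960149
  x_4 = 1.516105 - 0.049824/10.960149 = 1.511560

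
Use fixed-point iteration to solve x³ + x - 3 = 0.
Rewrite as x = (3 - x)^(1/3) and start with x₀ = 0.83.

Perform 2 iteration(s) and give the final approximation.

Equation: x³ + x - 3 = 0
Fixed-point form: x = (3 - x)^(1/3)
x₀ = 0.83

x_1 = g(0.830000) = 1.294653
x_2 = g(1.294653) = 1.194733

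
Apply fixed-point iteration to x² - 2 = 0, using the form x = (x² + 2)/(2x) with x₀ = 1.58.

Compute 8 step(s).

Equation: x² - 2 = 0
Fixed-point form: x = (x² + 2)/(2x)
x₀ = 1.58

x_1 = g(1.580000) = 1.422911
x_2 = g(1.422911) = 1.414240
x_3 = g(1.414240) = 1.414214
x_4 = g(1.414214) = 1.414214
x_5 = g(1.414214) = 1.414214
x_6 = g(1.414214) = 1.414214
x_7 = g(1.414214) = 1.414214
x_8 = g(1.414214) = 1.414214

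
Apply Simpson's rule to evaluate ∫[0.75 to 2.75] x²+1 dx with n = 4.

f(x) = x²+1
a = 0.75, b = 2.75, n = 4
h = (b - a)/n = 0.500000

Simpson's rule: (h/3)[f(x₀) + 4f(x₁) + 2f(x₂) + ... + f(xₙ)]

x_0 = 0.7500, f(x_0) = 1.562500, coefficient = 1
x_1 = 1.2500, f(x_1) = 2.562500, coefficient = 4
x_2 = 1.7500, f(x_2) = 4.062500, coefficient = 2
x_3 = 2.2500, f(x_3) = 6.062500, coefficient = 4
x_4 = 2.7500, f(x_4) = 8.562500, coefficient = 1

I ≈ (0.500000/3) × 52.750000 = 8.791667
Exact value: 8.791667
Error: 0.000000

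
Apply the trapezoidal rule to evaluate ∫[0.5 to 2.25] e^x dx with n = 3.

f(x) = e^x
a = 0.5, b = 2.25, n = 3
h = (b - a)/n = 0.583333

Trapezoidal rule: (h/2)[f(x₀) + 2f(x₁) + 2f(x₂) + ... + f(xₙ)]

x_0 = 0.5000, f(x_0) = 1.648721, coefficient = 1
x_1 = 1.0833, f(x_1) = 2.954512, coefficient = 2
x_2 = 1.6667, f(x_2) = 5.294490, coefficient = 2
x_3 = 2.2500, f(x_3) = 9.487736, coefficient = 1

I ≈ (0.583333/2) × 27.634460 = 8.060051
Exact value: 7.839015
Error: 0.221036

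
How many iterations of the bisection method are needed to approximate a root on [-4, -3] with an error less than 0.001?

We need (b-a)/2^n ≤ 0.001
(-3 - (-4))/2^n ≤ 0.001
1/2^n ≤ 0.001
2^n ≥ 1000
n ≥ log₂(1000) = 9.97
n ≥ 10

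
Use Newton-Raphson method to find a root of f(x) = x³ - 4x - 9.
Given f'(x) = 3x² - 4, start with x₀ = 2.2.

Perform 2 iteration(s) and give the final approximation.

f(x) = x³ - 4x - 9
f'(x) = 3x² - 4
x₀ = 2.2

Newton-Raphson formula: x_{n+1} = x_n - f(x_n)/f'(x_n)

Iteration 1:
  f(2.200000) = -7.152000
  f'(2.200000) = 10.520000
  x_1 = 2.200000 - (-7.152000)/10.520000 = 2.879848
Iteration 2:
  f(2.879848) = 3.364696
  f'(2.879848) = 20.880572
  x_2 = 2.879848 - 3.364696/20.880572 = 2.718708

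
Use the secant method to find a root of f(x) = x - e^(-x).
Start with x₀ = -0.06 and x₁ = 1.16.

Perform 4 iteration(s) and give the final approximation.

f(x) = x - e^(-x)
x₀ = -0.06, x₁ = 1.16

Secant formula: x_{n+1} = x_n - f(x_n)(x_n - x_{n-1})/(f(x_n) - f(x_{n-1}))

Iteration 1:
  f(-0.060000) = -1.121837
  f(1.160000) = 0.846514
  x_2 = 1.160000 - 0.846514×(1.160000 - (-0.060000))/(0.846514 - (-1.121837))
       = 0.635324
Iteration 2:
  f(1.160000) = 0.846514
  f(0.635324) = 0.105560
  x_3 = 0.635324 - 0.105560×(0.635324 - 1.160000)/(0.105560 - 0.846514)
       = 0.560576
Iteration 3:
  f(0.635324) = 0.105560
  f(0.560576) = -0.010304
  x_4 = 0.560576 - (-0.010304)×(0.560576 - 0.635324)/(-0.010304 - 0.105560)
       = 0.567224
Iteration 4:
  f(0.560576) = -0.010304
  f(0.567224) = 0.000126
  x_5 = 0.567224 - 0.000126×(0.567224 - 0.560576)/(0.000126 - (-0.010304))
       = 0.567143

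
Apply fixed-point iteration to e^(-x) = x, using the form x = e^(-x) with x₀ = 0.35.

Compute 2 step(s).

Equation: e^(-x) = x
Fixed-point form: x = e^(-x)
x₀ = 0.35

x_1 = g(0.350000) = 0.704688
x_2 = g(0.704688) = 0.494263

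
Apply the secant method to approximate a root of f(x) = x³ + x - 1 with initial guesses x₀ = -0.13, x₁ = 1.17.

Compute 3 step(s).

f(x) = x³ + x - 1
x₀ = -0.13, x₁ = 1.17

Secant formula: x_{n+1} = x_n - f(x_n)(x_n - x_{n-1})/(f(x_n) - f(x_{n-1}))

Iteration 1:
  f(-0.130000) = -1.132197
  f(1.170000) = 1.771613
  x_2 = 1.170000 - 1.771613×(1.170000 - (-0.130000))/(1.771613 - (-1.132197))
       = 0.376871
Iteration 2:
  f(1.170000) = 1.771613
  f(0.376871) = -0.569602
  x_3 = 0.376871 - (-0.569602)×(0.376871 - 1.170000)/(-0.569602 - 1.771613)
       = 0.569834
Iteration 3:
  f(0.376871) = -0.569602
  f(0.569834) = -0.245135
  x_4 = 0.569834 - (-0.245135)×(0.569834 - 0.376871)/(-0.245135 - (-0.569602))
       = 0.715618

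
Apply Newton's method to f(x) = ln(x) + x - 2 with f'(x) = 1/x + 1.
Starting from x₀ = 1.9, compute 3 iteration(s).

f(x) = ln(x) + x - 2
f'(x) = 1/x + 1
x₀ = 1.9

Newton-Raphson formula: x_{n+1} = x_n - f(x_n)/f'(x_n)

Iteration 1:
  f(1.900000) = 0.541854
  f'(1.900000) = 1.526316
  x_1 = 1.900000 - 0.541854/1.526316 = 1.544992
Iteration 2:
  f(1.544992) = -0.019989
  f'(1.544992) = 1.647252
  x_2 = 1.544992 - (-0.019989)/1.647252 = 1.557127
Iteration 3:
  f(1.557127) = -0.000031
  f'(1.557127) = 1.642208
  x_3 = 1.557127 - (-0.000031)/1.642208 = 1.557146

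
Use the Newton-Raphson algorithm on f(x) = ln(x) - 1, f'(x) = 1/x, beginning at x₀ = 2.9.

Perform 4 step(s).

f(x) = ln(x) - 1
f'(x) = 1/x
x₀ = 2.9

Newton-Raphson formula: x_{n+1} = x_n - f(x_n)/f'(x_n)

Iteration 1:
  f(2.900000) = 0.064711
  f'(2.900000) = 0.344828
  x_1 = 2.900000 - 0.064711/0.344828 = 2.712339
Iteration 2:
  f(2.712339) = -0.002189
  f'(2.712339) = 0.368685
  x_2 = 2.712339 - (-0.002189)/0.368685 = 2.718275
Iteration 3:
  f(2.718275) = -0.000002
  f'(2.718275) = 0.367880
  x_3 = 2.718275 - (-0.000002)/0.367880 = 2.718282
Iteration 4:
  f(2.718282) = 0.000000
  f'(2.718282) = 0.367879
  x_4 = 2.718282 - 0.000000/0.367879 = 2.718282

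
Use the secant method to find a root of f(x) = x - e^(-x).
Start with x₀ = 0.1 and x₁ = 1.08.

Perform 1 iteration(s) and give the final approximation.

f(x) = x - e^(-x)
x₀ = 0.1, x₁ = 1.08

Secant formula: x_{n+1} = x_n - f(x_n)(x_n - x_{n-1})/(f(x_n) - f(x_{n-1}))

Iteration 1:
  f(0.100000) = -0.804837
  f(1.080000) = 0.740404
  x_2 = 1.080000 - 0.740404×(1.080000 - 0.100000)/(0.740404 - (-0.804837))
       = 0.610432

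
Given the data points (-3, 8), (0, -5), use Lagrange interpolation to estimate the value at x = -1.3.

Lagrange interpolation formula:
P(x) = Σ yᵢ × Lᵢ(x)
where Lᵢ(x) = Π_{j≠i} (x - xⱼ)/(xᵢ - xⱼ)

L_0(-1.3) = (-1.3 - 0)/(-3 - 0) = 0.433333
L_1(-1.3) = (-1.3 - (-3))/(0 - (-3)) = 0.566667

P(-1.3) = 8×L_0(-1.3) + (-5)×L_1(-1.3)
P(-1.3) = 0.633333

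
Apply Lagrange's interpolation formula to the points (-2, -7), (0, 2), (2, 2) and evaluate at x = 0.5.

Lagrange interpolation formula:
P(x) = Σ yᵢ × Lᵢ(x)
where Lᵢ(x) = Π_{j≠i} (x - xⱼ)/(xᵢ - xⱼ)

L_0(0.5) = (0.5 - 0)/(-2 - 0) × (0.5 - 2)/(-2 - 2) = -0.093750
L_1(0.5) = (0.5 - (-2))/(0 - (-2)) × (0.5 - 2)/(0 - 2) = 0.937500
L_2(0.5) = (0.5 - (-2))/(2 - (-2)) × (0.5 - 0)/(2 - 0) = 0.156250

P(0.5) = (-7)×L_0(0.5) + 2×L_1(0.5) + 2×L_2(0.5)
P(0.5) = 2.843750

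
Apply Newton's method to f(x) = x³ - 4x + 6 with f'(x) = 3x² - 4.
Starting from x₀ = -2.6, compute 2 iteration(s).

f(x) = x³ - 4x + 6
f'(x) = 3x² - 4
x₀ = -2.6

Newton-Raphson formula: x_{n+1} = x_n - f(x_n)/f'(x_n)

Iteration 1:
  f(-2.600000) = -1.176000
  f'(-2.600000) = 16.280000
  x_1 = -2.600000 - (-1.176000)/16.280000 = -2.527764
Iteration 2:
  f(-2.527764) = -0.040324
  f'(-2.527764) = 15.168774
  x_2 = -2.527764 - (-0.040324)/15.168774 = -2.525106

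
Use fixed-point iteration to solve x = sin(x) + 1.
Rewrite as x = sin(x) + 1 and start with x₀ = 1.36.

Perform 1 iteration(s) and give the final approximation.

Equation: x = sin(x) + 1
Fixed-point form: x = sin(x) + 1
x₀ = 1.36

x_1 = g(1.360000) = 1.977865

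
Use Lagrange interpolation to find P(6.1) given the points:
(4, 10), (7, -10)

Lagrange interpolation formula:
P(x) = Σ yᵢ × Lᵢ(x)
where Lᵢ(x) = Π_{j≠i} (x - xⱼ)/(xᵢ - xⱼ)

L_0(6.1) = (6.1 - 7)/(4 - 7) = 0.300000
L_1(6.1) = (6.1 - 4)/(7 - 4) = 0.700000

P(6.1) = 10×L_0(6.1) + (-10)×L_1(6.1)
P(6.1) = -4.000000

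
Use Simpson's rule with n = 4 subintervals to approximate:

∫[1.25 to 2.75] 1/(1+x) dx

f(x) = 1/(1+x)
a = 1.25, b = 2.75, n = 4
h = (b - a)/n = 0.375000

Simpson's rule: (h/3)[f(x₀) + 4f(x₁) + 2f(x₂) + ... + f(xₙ)]

x_0 = 1.2500, f(x_0) = 0.444444, coefficient = 1
x_1 = 1.6250, f(x_1) = 0.380952, coefficient = 4
x_2 = 2.0000, f(x_2) = 0.333333, coefficient = 2
x_3 = 2.3750, f(x_3) = 0.296296, coefficient = 4
x_4 = 2.7500, f(x_4) = 0.266667, coefficient = 1

I ≈ (0.375000/3) × 4.086772 = 0.510847
Exact value: 0.510826
Error: 0.000021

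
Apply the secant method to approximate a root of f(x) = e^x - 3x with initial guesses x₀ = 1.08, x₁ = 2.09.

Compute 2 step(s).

f(x) = e^x - 3x
x₀ = 1.08, x₁ = 2.09

Secant formula: x_{n+1} = x_n - f(x_n)(x_n - x_{n-1})/(f(x_n) - f(x_{n-1}))

Iteration 1:
  f(1.080000) = -0.295320
  f(2.090000) = 1.814915
  x_2 = 2.090000 - 1.814915×(2.090000 - 1.080000)/(1.814915 - (-0.295320))
       = 1.221346
Iteration 2:
  f(2.090000) = 1.814915
  f(1.221346) = -0.272288
  x_3 = 1.221346 - (-0.272288)×(1.221346 - 2.090000)/(-0.272288 - 1.814915)
       = 1.334667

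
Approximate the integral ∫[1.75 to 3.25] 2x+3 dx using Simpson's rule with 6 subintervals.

f(x) = 2x+3
a = 1.75, b = 3.25, n = 6
h = (b - a)/n = 0.250000

Simpson's rule: (h/3)[f(x₀) + 4f(x₁) + 2f(x₂) + ... + f(xₙ)]

x_0 = 1.7500, f(x_0) = 6.500000, coefficient = 1
x_1 = 2.0000, f(x_1) = 7.000000, coefficient = 4
x_2 = 2.2500, f(x_2) = 7.500000, coefficient = 2
x_3 = 2.5000, f(x_3) = 8.000000, coefficient = 4
x_4 = 2.7500, f(x_4) = 8.500000, coefficient = 2
x_5 = 3.0000, f(x_5) = 9.000000, coefficient = 4
x_6 = 3.2500, f(x_6) = 9.500000, coefficient = 1

I ≈ (0.250000/3) × 144.000000 = 12.000000
Exact value: 12.000000
Error: 0.000000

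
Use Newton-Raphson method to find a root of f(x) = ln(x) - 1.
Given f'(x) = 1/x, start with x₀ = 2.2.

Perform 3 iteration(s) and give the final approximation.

f(x) = ln(x) - 1
f'(x) = 1/x
x₀ = 2.2

Newton-Raphson formula: x_{n+1} = x_n - f(x_n)/f'(x_n)

Iteration 1:
  f(2.200000) = -0.211543
  f'(2.200000) = 0.454545
  x_1 = 2.200000 - (-0.211543)/0.454545 = 2.665394
Iteration 2:
  f(2.665394) = -0.019648
  f'(2.665394) = 0.375179
  x_2 = 2.665394 - (-0.019648)/0.375179 = 2.717764
Iteration 3:
  f(2.717764) = -0.000191
  f'(2.717764) = 0.367950
  x_3 = 2.717764 - (-0.000191)/0.367950 = 2.718282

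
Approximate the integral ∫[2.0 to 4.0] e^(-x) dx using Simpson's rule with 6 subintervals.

f(x) = e^(-x)
a = 2.0, b = 4.0, n = 6
h = (b - a)/n = 0.333333

Simpson's rule: (h/3)[f(x₀) + 4f(x₁) + 2f(x₂) + ... + f(xₙ)]

x_0 = 2.0000, f(x_0) = 0.135335, coefficient = 1
x_1 = 2.3333, f(x_1) = 0.096972, coefficient = 4
x_2 = 2.6667, f(x_2) = 0.069483, coefficient = 2
x_3 = 3.0000, f(x_3) = 0.049787, coefficient = 4
x_4 = 3.3333, f(x_4) = 0.035674, coefficient = 2
x_5 = 3.6667, f(x_5) = 0.025562, coefficient = 4
x_6 = 4.0000, f(x_6) = 0.018316, coefficient = 1

I ≈ (0.333333/3) × 1.053248 = 0.117028
Exact value: 0.117020
Error: 0.000008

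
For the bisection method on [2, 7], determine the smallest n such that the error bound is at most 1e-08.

We need (b-a)/2^n ≤ 1e-08
(7 - 2)/2^n ≤ 1e-08
5/2^n ≤ 1e-08
2^n ≥ 500000000
n ≥ log₂(500000000) = 28.90
n ≥ 29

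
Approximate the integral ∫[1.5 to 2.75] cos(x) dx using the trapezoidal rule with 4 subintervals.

f(x) = cos(x)
a = 1.5, b = 2.75, n = 4
h = (b - a)/n = 0.312500

Trapezoidal rule: (h/2)[f(x₀) + 2f(x₁) + 2f(x₂) + ... + f(xₙ)]

x_0 = 1.5000, f(x_0) = 0.070737, coefficient = 1
x_1 = 1.8125, f(x_1) = -0.239357, coefficient = 2
x_2 = 2.1250, f(x_2) = -0.526266, coefficient = 2
x_3 = 2.4375, f(x_3) = -0.762199, coefficient = 2
x_4 = 2.7500, f(x_4) = -0.924302, coefficient = 1

I ≈ (0.312500/2) × -3.909211 = -0.610814
Exact value: -0.615834
Error: 0.005020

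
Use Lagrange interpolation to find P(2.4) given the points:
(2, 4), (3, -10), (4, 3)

Lagrange interpolation formula:
P(x) = Σ yᵢ × Lᵢ(x)
where Lᵢ(x) = Π_{j≠i} (x - xⱼ)/(xᵢ - xⱼ)

L_0(2.4) = (2.4 - 3)/(2 - 3) × (2.4 - 4)/(2 - 4) = 0.480000
L_1(2.4) = (2.4 - 2)/(3 - 2) × (2.4 - 4)/(3 - 4) = 0.640000
L_2(2.4) = (2.4 - 2)/(4 - 2) × (2.4 - 3)/(4 - 3) = -0.120000

P(2.4) = 4×L_0(2.4) + (-10)×L_1(2.4) + 3×L_2(2.4)
P(2.4) = -4.840000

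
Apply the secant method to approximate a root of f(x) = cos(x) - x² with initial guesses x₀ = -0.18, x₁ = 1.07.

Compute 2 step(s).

f(x) = cos(x) - x²
x₀ = -0.18, x₁ = 1.07

Secant formula: x_{n+1} = x_n - f(x_n)(x_n - x_{n-1})/(f(x_n) - f(x_{n-1}))

Iteration 1:
  f(-0.180000) = 0.951444
  f(1.070000) = -0.664776
  x_2 = 1.070000 - (-0.664776)×(1.070000 - (-0.180000))/(-0.664776 - 0.951444)
       = 0.555856
Iteration 2:
  f(1.070000) = -0.664776
  f(0.555856) = 0.540473
  x_3 = 0.555856 - 0.540473×(0.555856 - 1.070000)/(0.540473 - (-0.664776))
       = 0.786415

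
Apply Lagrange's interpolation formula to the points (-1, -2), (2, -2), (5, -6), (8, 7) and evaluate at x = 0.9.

Lagrange interpolation formula:
P(x) = Σ yᵢ × Lᵢ(x)
where Lᵢ(x) = Π_{j≠i} (x - xⱼ)/(xᵢ - xⱼ)

L_0(0.9) = (0.9 - 2)/(-1 - 2) × (0.9 - 5)/(-1 - 5) × (0.9 - 8)/(-1 - 8) = 0.197660
L_1(0.9) = (0.9 - (-1))/(2 - (-1)) × (0.9 - 5)/(2 - 5) × (0.9 - 8)/(2 - 8) = 1.024241
L_2(0.9) = (0.9 - (-1))/(5 - (-1)) × (0.9 - 2)/(5 - 2) × (0.9 - 8)/(5 - 8) = -0.274796
L_3(0.9) = (0.9 - (-1))/(8 - (-1)) × (0.9 - 2)/(8 - 2) × (0.9 - 5)/(8 - 5) = 0.052895

P(0.9) = (-2)×L_0(0.9) + (-2)×L_1(0.9) + (-6)×L_2(0.9) + 7×L_3(0.9)
P(0.9) = -0.424759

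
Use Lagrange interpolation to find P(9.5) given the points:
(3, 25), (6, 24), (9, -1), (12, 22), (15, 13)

Lagrange interpolation formula:
P(x) = Σ yᵢ × Lᵢ(x)
where Lᵢ(x) = Π_{j≠i} (x - xⱼ)/(xᵢ - xⱼ)

L_0(9.5) = (9.5 - 6)/(3 - 6) × (9.5 - 9)/(3 - 9) × (9.5 - 12)/(3 - 12) × (9.5 - 15)/(3 - 15) = 0.012378
L_1(9.5) = (9.5 - 3)/(6 - 3) × (9.5 - 9)/(6 - 9) × (9.5 - 12)/(6 - 12) × (9.5 - 15)/(6 - 15) = -0.091950
L_2(9.5) = (9.5 - 3)/(9 - 3) × (9.5 - 6)/(9 - 6) × (9.5 - 12)/(9 - 12) × (9.5 - 15)/(9 - 15) = 0.965471
L_3(9.5) = (9.5 - 3)/(12 - 3) × (9.5 - 6)/(12 - 6) × (9.5 - 9)/(12 - 9) × (9.5 - 15)/(12 - 15) = 0.128729
L_4(9.5) = (9.5 - 3)/(15 - 3) × (9.5 - 6)/(15 - 6) × (9.5 - 9)/(15 - 9) × (9.5 - 12)/(15 - 12) = -0.014628

P(9.5) = 25×L_0(9.5) + 24×L_1(9.5) + (-1)×L_2(9.5) + 22×L_3(9.5) + 13×L_4(9.5)
P(9.5) = -0.220936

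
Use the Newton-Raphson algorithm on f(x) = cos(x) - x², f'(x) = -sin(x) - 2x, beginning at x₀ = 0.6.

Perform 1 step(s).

f(x) = cos(x) - x²
f'(x) = -sin(x) - 2x
x₀ = 0.6

Newton-Raphson formula: x_{n+1} = x_n - f(x_n)/f'(x_n)

Iteration 1:
  f(0.600000) = 0.465336
  f'(0.600000) = -1.764642
  x_1 = 0.600000 - 0.465336/(-1.764642) = 0.863700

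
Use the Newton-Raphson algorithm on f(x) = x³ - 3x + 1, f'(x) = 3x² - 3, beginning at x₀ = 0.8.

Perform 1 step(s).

f(x) = x³ - 3x + 1
f'(x) = 3x² - 3
x₀ = 0.8

Newton-Raphson formula: x_{n+1} = x_n - f(x_n)/f'(x_n)

Iteration 1:
  f(0.800000) = -0.888000
  f'(0.800000) = -1.080000
  x_1 = 0.800000 - (-0.888000)/(-1.080000) = -0.022222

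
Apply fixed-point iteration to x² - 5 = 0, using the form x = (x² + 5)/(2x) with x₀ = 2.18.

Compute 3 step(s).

Equation: x² - 5 = 0
Fixed-point form: x = (x² + 5)/(2x)
x₀ = 2.18

x_1 = g(2.180000) = 2.236789
x_2 = g(2.236789) = 2.236068
x_3 = g(2.236068) = 2.236068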